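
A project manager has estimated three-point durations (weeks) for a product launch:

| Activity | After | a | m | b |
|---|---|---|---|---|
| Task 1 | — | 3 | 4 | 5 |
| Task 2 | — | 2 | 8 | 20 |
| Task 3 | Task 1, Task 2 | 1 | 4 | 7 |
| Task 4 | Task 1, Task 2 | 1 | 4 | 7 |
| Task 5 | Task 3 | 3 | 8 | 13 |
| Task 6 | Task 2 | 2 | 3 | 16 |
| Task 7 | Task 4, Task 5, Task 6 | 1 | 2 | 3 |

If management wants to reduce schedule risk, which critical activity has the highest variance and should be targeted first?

Task 2

te_Task 1 = (3 + 4·4 + 5)/6 = 24/6 = 4; σ²_Task 1 = ((5−3)/6)² = 0.111
te_Task 2 = (2 + 4·8 + 20)/6 = 54/6 = 9; σ²_Task 2 = ((20−2)/6)² = 9.000
te_Task 3 = (1 + 4·4 + 7)/6 = 24/6 = 4; σ²_Task 3 = ((7−1)/6)² = 1.000
te_Task 4 = (1 + 4·4 + 7)/6 = 24/6 = 4; σ²_Task 4 = ((7−1)/6)² = 1.000
te_Task 5 = (3 + 4·8 + 13)/6 = 48/6 = 8; σ²_Task 5 = ((13−3)/6)² = 2.778
te_Task 6 = (2 + 4·3 + 16)/6 = 30/6 = 5; σ²_Task 6 = ((16−2)/6)² = 5.444
te_Task 7 = (1 + 4·2 + 3)/6 = 12/6 = 2; σ²_Task 7 = ((3−1)/6)² = 0.111

Forward pass:
ES_Task 1 = 0; EF_Task 1 = 4
ES_Task 2 = 0; EF_Task 2 = 9
ES_Task 3 = max(EF_Task 1=4, EF_Task 2=9) = 9; EF_Task 3 = 9+4 = 13
ES_Task 4 = max(EF_Task 1=4, EF_Task 2=9) = 9; EF_Task 4 = 9+4 = 13
ES_Task 5 = 13; EF_Task 5 = 13+8 = 21
ES_Task 6 = 9; EF_Task 6 = 9+5 = 14
ES_Task 7 = max(EF_Task 4=13, EF_Task 5=21, EF_Task 6=14) = 21; EF_Task 7 = 21+2 = 23
Expected project duration μ = 23 weeks. Critical path: Task 2 → Task 3 → Task 5 → Task 7.

Variances on critical path: σ²_Task 2=9.000, σ²_Task 3=1.000, σ²_Task 5=2.778, σ²_Task 7=0.111.
Largest is σ²_Task 2 = 9.000.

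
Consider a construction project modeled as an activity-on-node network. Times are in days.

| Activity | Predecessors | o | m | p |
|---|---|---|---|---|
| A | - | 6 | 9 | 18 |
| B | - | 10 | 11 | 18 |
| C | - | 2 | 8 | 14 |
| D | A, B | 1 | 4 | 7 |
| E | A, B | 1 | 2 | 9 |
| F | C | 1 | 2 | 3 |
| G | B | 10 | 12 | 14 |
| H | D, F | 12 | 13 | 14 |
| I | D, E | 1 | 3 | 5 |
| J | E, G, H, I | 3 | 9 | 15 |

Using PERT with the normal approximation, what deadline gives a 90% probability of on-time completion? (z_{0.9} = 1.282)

te_A = (6 + 4·9 + 18)/6 = 60/6 = 10; σ²_A = ((18−6)/6)² = 4.000
te_B = (10 + 4·11 + 18)/6 = 72/6 = 12; σ²_B = ((18−10)/6)² = 1.778
te_C = (2 + 4·8 + 14)/6 = 48/6 = 8; σ²_C = ((14−2)/6)² = 4.000
te_D = (1 + 4·4 + 7)/6 = 24/6 = 4; σ²_D = ((7−1)/6)² = 1.000
te_E = (1 + 4·2 + 9)/6 = 18/6 = 3; σ²_E = ((9−1)/6)² = 1.778
te_F = (1 + 4·2 + 3)/6 = 12/6 = 2; σ²_F = ((3−1)/6)² = 0.111
te_G = (10 + 4·12 + 14)/6 = 72/6 = 12; σ²_G = ((14−10)/6)² = 0.444
te_H = (12 + 4·13 + 14)/6 = 78/6 = 13; σ²_H = ((14−12)/6)² = 0.111
te_I = (1 + 4·3 + 5)/6 = 18/6 = 3; σ²_I = ((5−1)/6)² = 0.444
te_J = (3 + 4·9 + 15)/6 = 54/6 = 9; σ²_J = ((15−3)/6)² = 4.000

Forward pass:
ES_A = 0; EF_A = 10
ES_B = 0; EF_B = 12
ES_C = 0; EF_C = 8
ES_D = max(EF_A=10, EF_B=12) = 12; EF_D = 12+4 = 16
ES_E = max(EF_A=10, EF_B=12) = 12; EF_E = 12+3 = 15
ES_F = 8; EF_F = 8+2 = 10
ES_G = 12; EF_G = 12+12 = 24
ES_H = max(EF_D=16, EF_F=10) = 16; EF_H = 16+13 = 29
ES_I = max(EF_D=16, EF_E=15) = 16; EF_I = 16+3 = 19
ES_J = max(EF_E=15, EF_G=24, EF_H=29, EF_I=19) = 29; EF_J = 29+9 = 38
Expected project duration μ = 38 days. Critical path: B → D → H → J.

Variance along critical path = 1.778 + 1.000 + 0.111 + 4.000 = 6.889; σ = 2.625 days.
D = μ + z·σ = 38 + 1.282·2.625 = 41.4 days

41.4 days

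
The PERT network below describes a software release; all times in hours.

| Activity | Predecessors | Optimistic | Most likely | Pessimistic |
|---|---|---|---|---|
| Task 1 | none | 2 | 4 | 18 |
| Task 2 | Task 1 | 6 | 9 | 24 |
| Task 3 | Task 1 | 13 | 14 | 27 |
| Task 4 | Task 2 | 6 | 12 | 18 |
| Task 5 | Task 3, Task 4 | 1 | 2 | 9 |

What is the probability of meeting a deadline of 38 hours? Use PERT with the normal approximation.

te_Task 1 = (2 + 4·4 + 18)/6 = 36/6 = 6; σ²_Task 1 = ((18−2)/6)² = 7.111
te_Task 2 = (6 + 4·9 + 24)/6 = 66/6 = 11; σ²_Task 2 = ((24−6)/6)² = 9.000
te_Task 3 = (13 + 4·14 + 27)/6 = 96/6 = 16; σ²_Task 3 = ((27−13)/6)² = 5.444
te_Task 4 = (6 + 4·12 + 18)/6 = 72/6 = 12; σ²_Task 4 = ((18−6)/6)² = 4.000
te_Task 5 = (1 + 4·2 + 9)/6 = 18/6 = 3; σ²_Task 5 = ((9−1)/6)² = 1.778

Forward pass:
ES_Task 1 = 0; EF_Task 1 = 6
ES_Task 2 = 6; EF_Task 2 = 6+11 = 17
ES_Task 3 = 6; EF_Task 3 = 6+16 = 22
ES_Task 4 = 17; EF_Task 4 = 17+12 = 29
ES_Task 5 = max(EF_Task 3=22, EF_Task 4=29) = 29; EF_Task 5 = 29+3 = 32
Expected project duration μ = 32 hours. Critical path: Task 1 → Task 2 → Task 4 → Task 5.

Variance along critical path = 7.111 + 9.000 + 4.000 + 1.778 = 21.889; σ = √21.889 = 4.679 hours.
Z = (38 − 32) / 4.679 = 1.282
P(T ≤ 38) = Φ(1.282) ≈ 0.900

0.900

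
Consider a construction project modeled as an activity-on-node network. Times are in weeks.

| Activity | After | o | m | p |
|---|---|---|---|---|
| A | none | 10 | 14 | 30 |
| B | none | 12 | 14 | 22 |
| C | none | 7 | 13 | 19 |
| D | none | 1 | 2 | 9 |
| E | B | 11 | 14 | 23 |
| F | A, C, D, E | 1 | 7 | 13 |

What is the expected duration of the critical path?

te_A = (10 + 4·14 + 30)/6 = 96/6 = 16
te_B = (12 + 4·14 + 22)/6 = 90/6 = 15
te_C = (7 + 4·13 + 19)/6 = 78/6 = 13
te_D = (1 + 4·2 + 9)/6 = 18/6 = 3
te_E = (11 + 4·14 + 23)/6 = 90/6 = 15
te_F = (1 + 4·7 + 13)/6 = 42/6 = 7

Forward pass:
ES_A = 0; EF_A = 16
ES_B = 0; EF_B = 15
ES_C = 0; EF_C = 13
ES_D = 0; EF_D = 3
ES_E = 15; EF_E = 15+15 = 30
ES_F = max(EF_A=16, EF_C=13, EF_D=3, EF_E=30) = 30; EF_F = 30+7 = 37
Expected project duration μ = 37 weeks. Critical path: B → E → F.

37 weeks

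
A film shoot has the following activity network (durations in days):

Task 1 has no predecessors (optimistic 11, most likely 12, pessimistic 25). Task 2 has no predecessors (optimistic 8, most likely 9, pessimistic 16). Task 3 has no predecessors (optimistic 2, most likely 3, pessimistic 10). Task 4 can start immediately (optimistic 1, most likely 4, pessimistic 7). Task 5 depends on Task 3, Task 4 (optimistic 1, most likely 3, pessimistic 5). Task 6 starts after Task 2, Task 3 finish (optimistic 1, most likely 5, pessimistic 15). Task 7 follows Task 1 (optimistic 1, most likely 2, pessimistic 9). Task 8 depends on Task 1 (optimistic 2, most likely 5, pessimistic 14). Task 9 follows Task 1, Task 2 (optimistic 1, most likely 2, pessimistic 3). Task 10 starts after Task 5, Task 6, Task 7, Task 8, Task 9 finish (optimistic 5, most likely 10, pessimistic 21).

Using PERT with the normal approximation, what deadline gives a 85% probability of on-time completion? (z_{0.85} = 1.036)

35.2 days

te_Task 1 = (11 + 4·12 + 25)/6 = 84/6 = 14; σ²_Task 1 = ((25−11)/6)² = 5.444
te_Task 2 = (8 + 4·9 + 16)/6 = 60/6 = 10; σ²_Task 2 = ((16−8)/6)² = 1.778
te_Task 3 = (2 + 4·3 + 10)/6 = 24/6 = 4; σ²_Task 3 = ((10−2)/6)² = 1.778
te_Task 4 = (1 + 4·4 + 7)/6 = 24/6 = 4; σ²_Task 4 = ((7−1)/6)² = 1.000
te_Task 5 = (1 + 4·3 + 5)/6 = 18/6 = 3; σ²_Task 5 = ((5−1)/6)² = 0.444
te_Task 6 = (1 + 4·5 + 15)/6 = 36/6 = 6; σ²_Task 6 = ((15−1)/6)² = 5.444
te_Task 7 = (1 + 4·2 + 9)/6 = 18/6 = 3; σ²_Task 7 = ((9−1)/6)² = 1.778
te_Task 8 = (2 + 4·5 + 14)/6 = 36/6 = 6; σ²_Task 8 = ((14−2)/6)² = 4.000
te_Task 9 = (1 + 4·2 + 3)/6 = 12/6 = 2; σ²_Task 9 = ((3−1)/6)² = 0.111
te_Task 10 = (5 + 4·10 + 21)/6 = 66/6 = 11; σ²_Task 10 = ((21−5)/6)² = 7.111

Forward pass:
ES_Task 1 = 0; EF_Task 1 = 14
ES_Task 2 = 0; EF_Task 2 = 10
ES_Task 3 = 0; EF_Task 3 = 4
ES_Task 4 = 0; EF_Task 4 = 4
ES_Task 5 = max(EF_Task 3=4, EF_Task 4=4) = 4; EF_Task 5 = 4+3 = 7
ES_Task 6 = max(EF_Task 2=10, EF_Task 3=4) = 10; EF_Task 6 = 10+6 = 16
ES_Task 7 = 14; EF_Task 7 = 14+3 = 17
ES_Task 8 = 14; EF_Task 8 = 14+6 = 20
ES_Task 9 = max(EF_Task 1=14, EF_Task 2=10) = 14; EF_Task 9 = 14+2 = 16
ES_Task 10 = max(EF_Task 5=7, EF_Task 6=16, EF_Task 7=17, EF_Task 8=20, EF_Task 9=16) = 20; EF_Task 10 = 20+11 = 31
Expected project duration μ = 31 days. Critical path: Task 1 → Task 8 → Task 10.

Variance along critical path = 5.444 + 4.000 + 7.111 = 16.556; σ = 4.069 days.
D = μ + z·σ = 31 + 1.036·4.069 = 35.2 days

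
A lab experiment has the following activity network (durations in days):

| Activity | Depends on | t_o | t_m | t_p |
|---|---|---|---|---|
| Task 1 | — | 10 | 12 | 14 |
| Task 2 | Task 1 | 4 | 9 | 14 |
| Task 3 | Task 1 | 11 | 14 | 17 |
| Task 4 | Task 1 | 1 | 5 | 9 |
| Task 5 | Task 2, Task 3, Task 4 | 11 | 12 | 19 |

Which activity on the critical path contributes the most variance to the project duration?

Task 5

te_Task 1 = (10 + 4·12 + 14)/6 = 72/6 = 12; σ²_Task 1 = ((14−10)/6)² = 0.444
te_Task 2 = (4 + 4·9 + 14)/6 = 54/6 = 9; σ²_Task 2 = ((14−4)/6)² = 2.778
te_Task 3 = (11 + 4·14 + 17)/6 = 84/6 = 14; σ²_Task 3 = ((17−11)/6)² = 1.000
te_Task 4 = (1 + 4·5 + 9)/6 = 30/6 = 5; σ²_Task 4 = ((9−1)/6)² = 1.778
te_Task 5 = (11 + 4·12 + 19)/6 = 78/6 = 13; σ²_Task 5 = ((19−11)/6)² = 1.778

Forward pass:
ES_Task 1 = 0; EF_Task 1 = 12
ES_Task 2 = 12; EF_Task 2 = 12+9 = 21
ES_Task 3 = 12; EF_Task 3 = 12+14 = 26
ES_Task 4 = 12; EF_Task 4 = 12+5 = 17
ES_Task 5 = max(EF_Task 2=21, EF_Task 3=26, EF_Task 4=17) = 26; EF_Task 5 = 26+13 = 39
Expected project duration μ = 39 days. Critical path: Task 1 → Task 3 → Task 5.

Variances on critical path: σ²_Task 1=0.444, σ²_Task 3=1.000, σ²_Task 5=1.778.
Largest is σ²_Task 5 = 1.778.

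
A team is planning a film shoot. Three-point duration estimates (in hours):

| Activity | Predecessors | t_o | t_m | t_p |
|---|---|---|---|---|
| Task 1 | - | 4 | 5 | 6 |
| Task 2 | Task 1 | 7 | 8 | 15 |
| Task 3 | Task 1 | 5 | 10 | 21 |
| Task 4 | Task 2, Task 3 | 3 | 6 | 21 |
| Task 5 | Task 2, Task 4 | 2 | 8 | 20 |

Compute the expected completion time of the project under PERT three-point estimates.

33 hours

te_Task 1 = (4 + 4·5 + 6)/6 = 30/6 = 5
te_Task 2 = (7 + 4·8 + 15)/6 = 54/6 = 9
te_Task 3 = (5 + 4·10 + 21)/6 = 66/6 = 11
te_Task 4 = (3 + 4·6 + 21)/6 = 48/6 = 8
te_Task 5 = (2 + 4·8 + 20)/6 = 54/6 = 9

Forward pass:
ES_Task 1 = 0; EF_Task 1 = 5
ES_Task 2 = 5; EF_Task 2 = 5+9 = 14
ES_Task 3 = 5; EF_Task 3 = 5+11 = 16
ES_Task 4 = max(EF_Task 2=14, EF_Task 3=16) = 16; EF_Task 4 = 16+8 = 24
ES_Task 5 = max(EF_Task 2=14, EF_Task 4=24) = 24; EF_Task 5 = 24+9 = 33
Expected project duration μ = 33 hours. Critical path: Task 1 → Task 3 → Task 4 → Task 5.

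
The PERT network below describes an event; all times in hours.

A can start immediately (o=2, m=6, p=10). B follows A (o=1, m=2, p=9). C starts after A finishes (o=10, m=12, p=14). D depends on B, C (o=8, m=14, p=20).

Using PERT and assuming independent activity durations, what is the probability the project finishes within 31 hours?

te_A = (2 + 4·6 + 10)/6 = 36/6 = 6; σ²_A = ((10−2)/6)² = 1.778
te_B = (1 + 4·2 + 9)/6 = 18/6 = 3; σ²_B = ((9−1)/6)² = 1.778
te_C = (10 + 4·12 + 14)/6 = 72/6 = 12; σ²_C = ((14−10)/6)² = 0.444
te_D = (8 + 4·14 + 20)/6 = 84/6 = 14; σ²_D = ((20−8)/6)² = 4.000

Forward pass:
ES_A = 0; EF_A = 6
ES_B = 6; EF_B = 6+3 = 9
ES_C = 6; EF_C = 6+12 = 18
ES_D = max(EF_B=9, EF_C=18) = 18; EF_D = 18+14 = 32
Expected project duration μ = 32 hours. Critical path: A → C → D.

Variance along critical path = 1.778 + 0.444 + 4.000 = 6.222; σ = √6.222 = 2.494 hours.
Z = (31 − 32) / 2.494 = -0.401
P(T ≤ 31) = Φ(-0.401) ≈ 0.344

0.344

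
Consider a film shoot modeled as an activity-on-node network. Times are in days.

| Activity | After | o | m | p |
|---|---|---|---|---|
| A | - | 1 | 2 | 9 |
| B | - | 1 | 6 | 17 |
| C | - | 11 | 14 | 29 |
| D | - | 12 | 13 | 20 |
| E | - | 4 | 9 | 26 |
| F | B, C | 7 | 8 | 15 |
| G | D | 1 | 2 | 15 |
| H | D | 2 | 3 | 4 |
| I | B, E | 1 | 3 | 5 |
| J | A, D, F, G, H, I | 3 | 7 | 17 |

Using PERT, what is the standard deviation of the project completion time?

4.03 days

te_A = (1 + 4·2 + 9)/6 = 18/6 = 3; σ²_A = ((9−1)/6)² = 1.778
te_B = (1 + 4·6 + 17)/6 = 42/6 = 7; σ²_B = ((17−1)/6)² = 7.111
te_C = (11 + 4·14 + 29)/6 = 96/6 = 16; σ²_C = ((29−11)/6)² = 9.000
te_D = (12 + 4·13 + 20)/6 = 84/6 = 14; σ²_D = ((20−12)/6)² = 1.778
te_E = (4 + 4·9 + 26)/6 = 66/6 = 11; σ²_E = ((26−4)/6)² = 13.444
te_F = (7 + 4·8 + 15)/6 = 54/6 = 9; σ²_F = ((15−7)/6)² = 1.778
te_G = (1 + 4·2 + 15)/6 = 24/6 = 4; σ²_G = ((15−1)/6)² = 5.444
te_H = (2 + 4·3 + 4)/6 = 18/6 = 3; σ²_H = ((4−2)/6)² = 0.111
te_I = (1 + 4·3 + 5)/6 = 18/6 = 3; σ²_I = ((5−1)/6)² = 0.444
te_J = (3 + 4·7 + 17)/6 = 48/6 = 8; σ²_J = ((17−3)/6)² = 5.444

Forward pass:
ES_A = 0; EF_A = 3
ES_B = 0; EF_B = 7
ES_C = 0; EF_C = 16
ES_D = 0; EF_D = 14
ES_E = 0; EF_E = 11
ES_F = max(EF_B=7, EF_C=16) = 16; EF_F = 16+9 = 25
ES_G = 14; EF_G = 14+4 = 18
ES_H = 14; EF_H = 14+3 = 17
ES_I = max(EF_B=7, EF_E=11) = 11; EF_I = 11+3 = 14
ES_J = max(EF_A=3, EF_D=14, EF_F=25, EF_G=18, EF_H=17, EF_I=14) = 25; EF_J = 25+8 = 33
Expected project duration μ = 33 days. Critical path: C → F → J.

Variance along critical path = 9.000 + 1.778 + 5.444 = 16.222
σ = √16.222 = 4.028 days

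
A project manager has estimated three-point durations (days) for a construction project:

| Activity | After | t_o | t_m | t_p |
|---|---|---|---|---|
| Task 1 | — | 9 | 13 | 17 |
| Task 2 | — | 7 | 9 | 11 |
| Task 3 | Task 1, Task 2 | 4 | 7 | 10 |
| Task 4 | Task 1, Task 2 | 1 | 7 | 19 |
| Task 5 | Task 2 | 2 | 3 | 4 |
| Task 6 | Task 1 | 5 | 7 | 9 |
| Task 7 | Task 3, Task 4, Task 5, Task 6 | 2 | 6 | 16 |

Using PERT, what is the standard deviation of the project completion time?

4.03 days

te_Task 1 = (9 + 4·13 + 17)/6 = 78/6 = 13; σ²_Task 1 = ((17−9)/6)² = 1.778
te_Task 2 = (7 + 4·9 + 11)/6 = 54/6 = 9; σ²_Task 2 = ((11−7)/6)² = 0.444
te_Task 3 = (4 + 4·7 + 10)/6 = 42/6 = 7; σ²_Task 3 = ((10−4)/6)² = 1.000
te_Task 4 = (1 + 4·7 + 19)/6 = 48/6 = 8; σ²_Task 4 = ((19−1)/6)² = 9.000
te_Task 5 = (2 + 4·3 + 4)/6 = 18/6 = 3; σ²_Task 5 = ((4−2)/6)² = 0.111
te_Task 6 = (5 + 4·7 + 9)/6 = 42/6 = 7; σ²_Task 6 = ((9−5)/6)² = 0.444
te_Task 7 = (2 + 4·6 + 16)/6 = 42/6 = 7; σ²_Task 7 = ((16−2)/6)² = 5.444

Forward pass:
ES_Task 1 = 0; EF_Task 1 = 13
ES_Task 2 = 0; EF_Task 2 = 9
ES_Task 3 = max(EF_Task 1=13, EF_Task 2=9) = 13; EF_Task 3 = 13+7 = 20
ES_Task 4 = max(EF_Task 1=13, EF_Task 2=9) = 13; EF_Task 4 = 13+8 = 21
ES_Task 5 = 9; EF_Task 5 = 9+3 = 12
ES_Task 6 = 13; EF_Task 6 = 13+7 = 20
ES_Task 7 = max(EF_Task 3=20, EF_Task 4=21, EF_Task 5=12, EF_Task 6=20) = 21; EF_Task 7 = 21+7 = 28
Expected project duration μ = 28 days. Critical path: Task 1 → Task 4 → Task 7.

Variance along critical path = 1.778 + 9.000 + 5.444 = 16.222
σ = √16.222 = 4.028 days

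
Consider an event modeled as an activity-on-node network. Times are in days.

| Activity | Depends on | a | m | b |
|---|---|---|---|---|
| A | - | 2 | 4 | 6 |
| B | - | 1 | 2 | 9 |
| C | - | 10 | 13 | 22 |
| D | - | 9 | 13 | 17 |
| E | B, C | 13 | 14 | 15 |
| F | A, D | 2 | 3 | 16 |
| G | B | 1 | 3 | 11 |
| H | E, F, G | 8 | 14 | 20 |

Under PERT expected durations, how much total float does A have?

te_A = (2 + 4·4 + 6)/6 = 24/6 = 4
te_B = (1 + 4·2 + 9)/6 = 18/6 = 3
te_C = (10 + 4·13 + 22)/6 = 84/6 = 14
te_D = (9 + 4·13 + 17)/6 = 78/6 = 13
te_E = (13 + 4·14 + 15)/6 = 84/6 = 14
te_F = (2 + 4·3 + 16)/6 = 30/6 = 5
te_G = (1 + 4·3 + 11)/6 = 24/6 = 4
te_H = (8 + 4·14 + 20)/6 = 84/6 = 14

Forward pass:
ES_A = 0; EF_A = 4
ES_B = 0; EF_B = 3
ES_C = 0; EF_C = 14
ES_D = 0; EF_D = 13
ES_E = max(EF_B=3, EF_C=14) = 14; EF_E = 14+14 = 28
ES_F = max(EF_A=4, EF_D=13) = 13; EF_F = 13+5 = 18
ES_G = 3; EF_G = 3+4 = 7
ES_H = max(EF_E=28, EF_F=18, EF_G=7) = 28; EF_H = 28+14 = 42
Expected project duration μ = 42 days. Critical path: C → E → H.

Backward pass:
LF_H = 42; LS_H = 42−14 = 28
LF_G = LS_H = 28; LS_G = 28−4 = 24
LF_F = LS_H = 28; LS_F = 28−5 = 23
LF_E = LS_H = 28; LS_E = 28−14 = 14
LF_D = LS_F = 23; LS_D = 23−13 = 10
LF_C = LS_E = 14; LS_C = 14−14 = 0
LF_B = min(LS_E=14, LS_G=24) = 14; LS_B = 14−3 = 11
LF_A = LS_F = 23; LS_A = 23−4 = 19
Slack_A = LS_A − ES_A = 19 − 0 = 19

19 days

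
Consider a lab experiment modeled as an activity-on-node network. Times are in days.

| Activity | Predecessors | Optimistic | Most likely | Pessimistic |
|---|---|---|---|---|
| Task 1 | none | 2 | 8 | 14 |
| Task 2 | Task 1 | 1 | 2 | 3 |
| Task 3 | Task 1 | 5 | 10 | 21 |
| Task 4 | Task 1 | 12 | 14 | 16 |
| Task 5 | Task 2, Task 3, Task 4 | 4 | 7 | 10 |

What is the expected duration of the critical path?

te_Task 1 = (2 + 4·8 + 14)/6 = 48/6 = 8
te_Task 2 = (1 + 4·2 + 3)/6 = 12/6 = 2
te_Task 3 = (5 + 4·10 + 21)/6 = 66/6 = 11
te_Task 4 = (12 + 4·14 + 16)/6 = 84/6 = 14
te_Task 5 = (4 + 4·7 + 10)/6 = 42/6 = 7

Forward pass:
ES_Task 1 = 0; EF_Task 1 = 8
ES_Task 2 = 8; EF_Task 2 = 8+2 = 10
ES_Task 3 = 8; EF_Task 3 = 8+11 = 19
ES_Task 4 = 8; EF_Task 4 = 8+14 = 22
ES_Task 5 = max(EF_Task 2=10, EF_Task 3=19, EF_Task 4=22) = 22; EF_Task 5 = 22+7 = 29
Expected project duration μ = 29 days. Critical path: Task 1 → Task 4 → Task 5.

29 days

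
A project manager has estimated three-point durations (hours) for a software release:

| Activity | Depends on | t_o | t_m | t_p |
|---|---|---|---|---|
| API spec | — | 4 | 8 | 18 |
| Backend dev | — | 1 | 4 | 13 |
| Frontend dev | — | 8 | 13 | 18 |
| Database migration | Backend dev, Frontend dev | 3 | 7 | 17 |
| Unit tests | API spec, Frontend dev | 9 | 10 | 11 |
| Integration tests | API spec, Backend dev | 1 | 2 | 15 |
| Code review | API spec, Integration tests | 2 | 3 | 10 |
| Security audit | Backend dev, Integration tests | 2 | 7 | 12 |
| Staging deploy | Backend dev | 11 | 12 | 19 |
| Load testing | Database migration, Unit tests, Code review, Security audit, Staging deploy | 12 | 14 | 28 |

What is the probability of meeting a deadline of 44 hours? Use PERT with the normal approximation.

te_API spec = (4 + 4·8 + 18)/6 = 54/6 = 9; σ²_API spec = ((18−4)/6)² = 5.444
te_Backend dev = (1 + 4·4 + 13)/6 = 30/6 = 5; σ²_Backend dev = ((13−1)/6)² = 4.000
te_Frontend dev = (8 + 4·13 + 18)/6 = 78/6 = 13; σ²_Frontend dev = ((18−8)/6)² = 2.778
te_Database migration = (3 + 4·7 + 17)/6 = 48/6 = 8; σ²_Database migration = ((17−3)/6)² = 5.444
te_Unit tests = (9 + 4·10 + 11)/6 = 60/6 = 10; σ²_Unit tests = ((11−9)/6)² = 0.111
te_Integration tests = (1 + 4·2 + 15)/6 = 24/6 = 4; σ²_Integration tests = ((15−1)/6)² = 5.444
te_Code review = (2 + 4·3 + 10)/6 = 24/6 = 4; σ²_Code review = ((10−2)/6)² = 1.778
te_Security audit = (2 + 4·7 + 12)/6 = 42/6 = 7; σ²_Security audit = ((12−2)/6)² = 2.778
te_Staging deploy = (11 + 4·12 + 19)/6 = 78/6 = 13; σ²_Staging deploy = ((19−11)/6)² = 1.778
te_Load testing = (12 + 4·14 + 28)/6 = 96/6 = 16; σ²_Load testing = ((28−12)/6)² = 7.111

Forward pass:
ES_API spec = 0; EF_API spec = 9
ES_Backend dev = 0; EF_Backend dev = 5
ES_Frontend dev = 0; EF_Frontend dev = 13
ES_Database migration = max(EF_Backend dev=5, EF_Frontend dev=13) = 13; EF_Database migration = 13+8 = 21
ES_Unit tests = max(EF_API spec=9, EF_Frontend dev=13) = 13; EF_Unit tests = 13+10 = 23
ES_Integration tests = max(EF_API spec=9, EF_Backend dev=5) = 9; EF_Integration tests = 9+4 = 13
ES_Code review = max(EF_API spec=9, EF_Integration tests=13) = 13; EF_Code review = 13+4 = 17
ES_Security audit = max(EF_Backend dev=5, EF_Integration tests=13) = 13; EF_Security audit = 13+7 = 20
ES_Staging deploy = 5; EF_Staging deploy = 5+13 = 18
ES_Load testing = max(EF_Database migration=21, EF_Unit tests=23, EF_Code review=17, EF_Security audit=20, EF_Staging deploy=18) = 23; EF_Load testing = 23+16 = 39
Expected project duration μ = 39 hours. Critical path: Frontend dev → Unit tests → Load testing.

Variance along critical path = 2.778 + 0.111 + 7.111 = 10.000; σ = √10.000 = 3.162 hours.
Z = (44 − 39) / 3.162 = 1.581
P(T ≤ 44) = Φ(1.581) ≈ 0.943

0.943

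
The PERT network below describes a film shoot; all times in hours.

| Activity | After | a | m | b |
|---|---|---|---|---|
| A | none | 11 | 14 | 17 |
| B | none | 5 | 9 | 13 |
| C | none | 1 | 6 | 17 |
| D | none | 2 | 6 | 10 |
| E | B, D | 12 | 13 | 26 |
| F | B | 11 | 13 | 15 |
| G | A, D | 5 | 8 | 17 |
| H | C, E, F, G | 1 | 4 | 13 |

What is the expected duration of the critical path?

29 hours

te_A = (11 + 4·14 + 17)/6 = 84/6 = 14
te_B = (5 + 4·9 + 13)/6 = 54/6 = 9
te_C = (1 + 4·6 + 17)/6 = 42/6 = 7
te_D = (2 + 4·6 + 10)/6 = 36/6 = 6
te_E = (12 + 4·13 + 26)/6 = 90/6 = 15
te_F = (11 + 4·13 + 15)/6 = 78/6 = 13
te_G = (5 + 4·8 + 17)/6 = 54/6 = 9
te_H = (1 + 4·4 + 13)/6 = 30/6 = 5

Forward pass:
ES_A = 0; EF_A = 14
ES_B = 0; EF_B = 9
ES_C = 0; EF_C = 7
ES_D = 0; EF_D = 6
ES_E = max(EF_B=9, EF_D=6) = 9; EF_E = 9+15 = 24
ES_F = 9; EF_F = 9+13 = 22
ES_G = max(EF_A=14, EF_D=6) = 14; EF_G = 14+9 = 23
ES_H = max(EF_C=7, EF_E=24, EF_F=22, EF_G=23) = 24; EF_H = 24+5 = 29
Expected project duration μ = 29 hours. Critical path: B → E → H.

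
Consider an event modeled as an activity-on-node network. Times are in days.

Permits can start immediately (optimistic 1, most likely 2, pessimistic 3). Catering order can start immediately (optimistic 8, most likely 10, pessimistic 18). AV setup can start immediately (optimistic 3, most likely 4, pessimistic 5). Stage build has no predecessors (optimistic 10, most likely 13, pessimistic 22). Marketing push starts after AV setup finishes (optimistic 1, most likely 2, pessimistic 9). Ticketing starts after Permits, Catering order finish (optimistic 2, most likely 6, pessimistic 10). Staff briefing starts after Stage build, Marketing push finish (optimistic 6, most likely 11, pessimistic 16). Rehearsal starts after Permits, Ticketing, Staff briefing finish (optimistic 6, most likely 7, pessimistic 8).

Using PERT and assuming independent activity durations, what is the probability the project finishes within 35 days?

te_Permits = (1 + 4·2 + 3)/6 = 12/6 = 2; σ²_Permits = ((3−1)/6)² = 0.111
te_Catering order = (8 + 4·10 + 18)/6 = 66/6 = 11; σ²_Catering order = ((18−8)/6)² = 2.778
te_AV setup = (3 + 4·4 + 5)/6 = 24/6 = 4; σ²_AV setup = ((5−3)/6)² = 0.111
te_Stage build = (10 + 4·13 + 22)/6 = 84/6 = 14; σ²_Stage build = ((22−10)/6)² = 4.000
te_Marketing push = (1 + 4·2 + 9)/6 = 18/6 = 3; σ²_Marketing push = ((9−1)/6)² = 1.778
te_Ticketing = (2 + 4·6 + 10)/6 = 36/6 = 6; σ²_Ticketing = ((10−2)/6)² = 1.778
te_Staff briefing = (6 + 4·11 + 16)/6 = 66/6 = 11; σ²_Staff briefing = ((16−6)/6)² = 2.778
te_Rehearsal = (6 + 4·7 + 8)/6 = 42/6 = 7; σ²_Rehearsal = ((8−6)/6)² = 0.111

Forward pass:
ES_Permits = 0; EF_Permits = 2
ES_Catering order = 0; EF_Catering order = 11
ES_AV setup = 0; EF_AV setup = 4
ES_Stage build = 0; EF_Stage build = 14
ES_Marketing push = 4; EF_Marketing push = 4+3 = 7
ES_Ticketing = max(EF_Permits=2, EF_Catering order=11) = 11; EF_Ticketing = 11+6 = 17
ES_Staff briefing = max(EF_Stage build=14, EF_Marketing push=7) = 14; EF_Staff briefing = 14+11 = 25
ES_Rehearsal = max(EF_Permits=2, EF_Ticketing=17, EF_Staff briefing=25) = 25; EF_Rehearsal = 25+7 = 32
Expected project duration μ = 32 days. Critical path: Stage build → Staff briefing → Rehearsal.

Variance along critical path = 4.000 + 2.778 + 0.111 = 6.889; σ = √6.889 = 2.625 days.
Z = (35 − 32) / 2.625 = 1.143
P(T ≤ 35) = Φ(1.143) ≈ 0.873

0.873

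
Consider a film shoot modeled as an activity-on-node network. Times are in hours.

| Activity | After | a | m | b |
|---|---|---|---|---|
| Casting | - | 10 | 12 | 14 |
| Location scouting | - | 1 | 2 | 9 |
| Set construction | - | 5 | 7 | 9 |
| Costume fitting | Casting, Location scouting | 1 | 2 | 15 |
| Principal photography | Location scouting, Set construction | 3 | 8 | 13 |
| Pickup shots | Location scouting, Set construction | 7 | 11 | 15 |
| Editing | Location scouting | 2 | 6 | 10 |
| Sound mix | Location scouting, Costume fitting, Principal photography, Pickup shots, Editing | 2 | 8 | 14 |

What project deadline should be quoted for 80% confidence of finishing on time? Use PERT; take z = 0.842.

te_Casting = (10 + 4·12 + 14)/6 = 72/6 = 12; σ²_Casting = ((14−10)/6)² = 0.444
te_Location scouting = (1 + 4·2 + 9)/6 = 18/6 = 3; σ²_Location scouting = ((9−1)/6)² = 1.778
te_Set construction = (5 + 4·7 + 9)/6 = 42/6 = 7; σ²_Set construction = ((9−5)/6)² = 0.444
te_Costume fitting = (1 + 4·2 + 15)/6 = 24/6 = 4; σ²_Costume fitting = ((15−1)/6)² = 5.444
te_Principal photography = (3 + 4·8 + 13)/6 = 48/6 = 8; σ²_Principal photography = ((13−3)/6)² = 2.778
te_Pickup shots = (7 + 4·11 + 15)/6 = 66/6 = 11; σ²_Pickup shots = ((15−7)/6)² = 1.778
te_Editing = (2 + 4·6 + 10)/6 = 36/6 = 6; σ²_Editing = ((10−2)/6)² = 1.778
te_Sound mix = (2 + 4·8 + 14)/6 = 48/6 = 8; σ²_Sound mix = ((14−2)/6)² = 4.000

Forward pass:
ES_Casting = 0; EF_Casting = 12
ES_Location scouting = 0; EF_Location scouting = 3
ES_Set construction = 0; EF_Set construction = 7
ES_Costume fitting = max(EF_Casting=12, EF_Location scouting=3) = 12; EF_Costume fitting = 12+4 = 16
ES_Principal photography = max(EF_Location scouting=3, EF_Set construction=7) = 7; EF_Principal photography = 7+8 = 15
ES_Pickup shots = max(EF_Location scouting=3, EF_Set construction=7) = 7; EF_Pickup shots = 7+11 = 18
ES_Editing = 3; EF_Editing = 3+6 = 9
ES_Sound mix = max(EF_Location scouting=3, EF_Costume fitting=16, EF_Principal photography=15, EF_Pickup shots=18, EF_Editing=9) = 18; EF_Sound mix = 18+8 = 26
Expected project duration μ = 26 hours. Critical path: Set construction → Pickup shots → Sound mix.

Variance along critical path = 0.444 + 1.778 + 4.000 = 6.222; σ = 2.494 hours.
D = μ + z·σ = 26 + 0.842·2.494 = 28.1 hours

28.1 hours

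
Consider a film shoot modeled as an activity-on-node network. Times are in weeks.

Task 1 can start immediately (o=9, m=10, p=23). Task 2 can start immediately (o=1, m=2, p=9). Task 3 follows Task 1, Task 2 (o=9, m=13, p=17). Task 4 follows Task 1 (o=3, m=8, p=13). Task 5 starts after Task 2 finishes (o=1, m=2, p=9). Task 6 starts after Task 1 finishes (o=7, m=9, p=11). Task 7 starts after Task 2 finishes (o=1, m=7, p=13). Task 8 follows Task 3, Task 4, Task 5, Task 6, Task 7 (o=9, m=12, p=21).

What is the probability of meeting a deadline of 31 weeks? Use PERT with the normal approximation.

0.018

te_Task 1 = (9 + 4·10 + 23)/6 = 72/6 = 12; σ²_Task 1 = ((23−9)/6)² = 5.444
te_Task 2 = (1 + 4·2 + 9)/6 = 18/6 = 3; σ²_Task 2 = ((9−1)/6)² = 1.778
te_Task 3 = (9 + 4·13 + 17)/6 = 78/6 = 13; σ²_Task 3 = ((17−9)/6)² = 1.778
te_Task 4 = (3 + 4·8 + 13)/6 = 48/6 = 8; σ²_Task 4 = ((13−3)/6)² = 2.778
te_Task 5 = (1 + 4·2 + 9)/6 = 18/6 = 3; σ²_Task 5 = ((9−1)/6)² = 1.778
te_Task 6 = (7 + 4·9 + 11)/6 = 54/6 = 9; σ²_Task 6 = ((11−7)/6)² = 0.444
te_Task 7 = (1 + 4·7 + 13)/6 = 42/6 = 7; σ²_Task 7 = ((13−1)/6)² = 4.000
te_Task 8 = (9 + 4·12 + 21)/6 = 78/6 = 13; σ²_Task 8 = ((21−9)/6)² = 4.000

Forward pass:
ES_Task 1 = 0; EF_Task 1 = 12
ES_Task 2 = 0; EF_Task 2 = 3
ES_Task 3 = max(EF_Task 1=12, EF_Task 2=3) = 12; EF_Task 3 = 12+13 = 25
ES_Task 4 = 12; EF_Task 4 = 12+8 = 20
ES_Task 5 = 3; EF_Task 5 = 3+3 = 6
ES_Task 6 = 12; EF_Task 6 = 12+9 = 21
ES_Task 7 = 3; EF_Task 7 = 3+7 = 10
ES_Task 8 = max(EF_Task 3=25, EF_Task 4=20, EF_Task 5=6, EF_Task 6=21, EF_Task 7=10) = 25; EF_Task 8 = 25+13 = 38
Expected project duration μ = 38 weeks. Critical path: Task 1 → Task 3 → Task 8.

Variance along critical path = 5.444 + 1.778 + 4.000 = 11.222; σ = √11.222 = 3.350 weeks.
Z = (31 − 38) / 3.350 = -2.090
P(T ≤ 31) = Φ(-2.090) ≈ 0.018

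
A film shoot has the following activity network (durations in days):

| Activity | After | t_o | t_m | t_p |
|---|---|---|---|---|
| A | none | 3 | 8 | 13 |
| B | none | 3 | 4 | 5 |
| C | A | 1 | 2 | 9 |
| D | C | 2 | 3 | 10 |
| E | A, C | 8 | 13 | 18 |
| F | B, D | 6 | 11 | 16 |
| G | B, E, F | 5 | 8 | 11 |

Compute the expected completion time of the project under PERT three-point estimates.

te_A = (3 + 4·8 + 13)/6 = 48/6 = 8
te_B = (3 + 4·4 + 5)/6 = 24/6 = 4
te_C = (1 + 4·2 + 9)/6 = 18/6 = 3
te_D = (2 + 4·3 + 10)/6 = 24/6 = 4
te_E = (8 + 4·13 + 18)/6 = 78/6 = 13
te_F = (6 + 4·11 + 16)/6 = 66/6 = 11
te_G = (5 + 4·8 + 11)/6 = 48/6 = 8

Forward pass:
ES_A = 0; EF_A = 8
ES_B = 0; EF_B = 4
ES_C = 8; EF_C = 8+3 = 11
ES_D = 11; EF_D = 11+4 = 15
ES_E = max(EF_A=8, EF_C=11) = 11; EF_E = 11+13 = 24
ES_F = max(EF_B=4, EF_D=15) = 15; EF_F = 15+11 = 26
ES_G = max(EF_B=4, EF_E=24, EF_F=26) = 26; EF_G = 26+8 = 34
Expected project duration μ = 34 days. Critical path: A → C → D → F → G.

34 days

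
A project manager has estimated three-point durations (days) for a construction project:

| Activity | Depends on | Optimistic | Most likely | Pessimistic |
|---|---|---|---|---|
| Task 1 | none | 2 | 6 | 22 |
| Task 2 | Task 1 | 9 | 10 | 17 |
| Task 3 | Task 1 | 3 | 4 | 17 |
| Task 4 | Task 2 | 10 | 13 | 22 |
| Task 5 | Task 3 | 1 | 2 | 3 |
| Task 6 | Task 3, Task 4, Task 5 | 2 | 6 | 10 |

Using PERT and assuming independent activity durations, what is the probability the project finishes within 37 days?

0.322

te_Task 1 = (2 + 4·6 + 22)/6 = 48/6 = 8; σ²_Task 1 = ((22−2)/6)² = 11.111
te_Task 2 = (9 + 4·10 + 17)/6 = 66/6 = 11; σ²_Task 2 = ((17−9)/6)² = 1.778
te_Task 3 = (3 + 4·4 + 17)/6 = 36/6 = 6; σ²_Task 3 = ((17−3)/6)² = 5.444
te_Task 4 = (10 + 4·13 + 22)/6 = 84/6 = 14; σ²_Task 4 = ((22−10)/6)² = 4.000
te_Task 5 = (1 + 4·2 + 3)/6 = 12/6 = 2; σ²_Task 5 = ((3−1)/6)² = 0.111
te_Task 6 = (2 + 4·6 + 10)/6 = 36/6 = 6; σ²_Task 6 = ((10−2)/6)² = 1.778

Forward pass:
ES_Task 1 = 0; EF_Task 1 = 8
ES_Task 2 = 8; EF_Task 2 = 8+11 = 19
ES_Task 3 = 8; EF_Task 3 = 8+6 = 14
ES_Task 4 = 19; EF_Task 4 = 19+14 = 33
ES_Task 5 = 14; EF_Task 5 = 14+2 = 16
ES_Task 6 = max(EF_Task 3=14, EF_Task 4=33, EF_Task 5=16) = 33; EF_Task 6 = 33+6 = 39
Expected project duration μ = 39 days. Critical path: Task 1 → Task 2 → Task 4 → Task 6.

Variance along critical path = 11.111 + 1.778 + 4.000 + 1.778 = 18.667; σ = √18.667 = 4.320 days.
Z = (37 − 39) / 4.320 = -0.463
P(T ≤ 37) = Φ(-0.463) ≈ 0.322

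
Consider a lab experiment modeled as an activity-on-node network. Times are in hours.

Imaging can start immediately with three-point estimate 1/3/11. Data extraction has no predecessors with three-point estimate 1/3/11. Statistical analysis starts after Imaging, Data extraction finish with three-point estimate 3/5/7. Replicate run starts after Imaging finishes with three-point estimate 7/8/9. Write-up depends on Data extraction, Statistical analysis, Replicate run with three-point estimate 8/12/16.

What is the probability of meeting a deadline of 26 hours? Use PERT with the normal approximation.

0.823

te_Imaging = (1 + 4·3 + 11)/6 = 24/6 = 4; σ²_Imaging = ((11−1)/6)² = 2.778
te_Data extraction = (1 + 4·3 + 11)/6 = 24/6 = 4; σ²_Data extraction = ((11−1)/6)² = 2.778
te_Statistical analysis = (3 + 4·5 + 7)/6 = 30/6 = 5; σ²_Statistical analysis = ((7−3)/6)² = 0.444
te_Replicate run = (7 + 4·8 + 9)/6 = 48/6 = 8; σ²_Replicate run = ((9−7)/6)² = 0.111
te_Write-up = (8 + 4·12 + 16)/6 = 72/6 = 12; σ²_Write-up = ((16−8)/6)² = 1.778

Forward pass:
ES_Imaging = 0; EF_Imaging = 4
ES_Data extraction = 0; EF_Data extraction = 4
ES_Statistical analysis = max(EF_Imaging=4, EF_Data extraction=4) = 4; EF_Statistical analysis = 4+5 = 9
ES_Replicate run = 4; EF_Replicate run = 4+8 = 12
ES_Write-up = max(EF_Data extraction=4, EF_Statistical analysis=9, EF_Replicate run=12) = 12; EF_Write-up = 12+12 = 24
Expected project duration μ = 24 hours. Critical path: Imaging → Replicate run → Write-up.

Variance along critical path = 2.778 + 0.111 + 1.778 = 4.667; σ = √4.667 = 2.160 hours.
Z = (26 − 24) / 2.160 = 0.926
P(T ≤ 26) = Φ(0.926) ≈ 0.823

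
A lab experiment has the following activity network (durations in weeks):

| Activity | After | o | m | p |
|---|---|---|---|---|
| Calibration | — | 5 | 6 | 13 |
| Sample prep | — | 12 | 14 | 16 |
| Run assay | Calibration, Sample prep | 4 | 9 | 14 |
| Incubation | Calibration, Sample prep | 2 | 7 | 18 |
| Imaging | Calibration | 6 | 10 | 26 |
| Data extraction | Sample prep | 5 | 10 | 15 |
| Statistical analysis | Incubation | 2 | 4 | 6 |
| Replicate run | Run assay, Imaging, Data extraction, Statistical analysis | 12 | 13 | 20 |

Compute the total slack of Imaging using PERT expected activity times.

te_Calibration = (5 + 4·6 + 13)/6 = 42/6 = 7
te_Sample prep = (12 + 4·14 + 16)/6 = 84/6 = 14
te_Run assay = (4 + 4·9 + 14)/6 = 54/6 = 9
te_Incubation = (2 + 4·7 + 18)/6 = 48/6 = 8
te_Imaging = (6 + 4·10 + 26)/6 = 72/6 = 12
te_Data extraction = (5 + 4·10 + 15)/6 = 60/6 = 10
te_Statistical analysis = (2 + 4·4 + 6)/6 = 24/6 = 4
te_Replicate run = (12 + 4·13 + 20)/6 = 84/6 = 14

Forward pass:
ES_Calibration = 0; EF_Calibration = 7
ES_Sample prep = 0; EF_Sample prep = 14
ES_Run assay = max(EF_Calibration=7, EF_Sample prep=14) = 14; EF_Run assay = 14+9 = 23
ES_Incubation = max(EF_Calibration=7, EF_Sample prep=14) = 14; EF_Incubation = 14+8 = 22
ES_Imaging = 7; EF_Imaging = 7+12 = 19
ES_Data extraction = 14; EF_Data extraction = 14+10 = 24
ES_Statistical analysis = 22; EF_Statistical analysis = 22+4 = 26
ES_Replicate run = max(EF_Run assay=23, EF_Imaging=19, EF_Data extraction=24, EF_Statistical analysis=26) = 26; EF_Replicate run = 26+14 = 40
Expected project duration μ = 40 weeks. Critical path: Sample prep → Incubation → Statistical analysis → Replicate run.

Backward pass:
LF_Replicate run = 40; LS_Replicate run = 40−14 = 26
LF_Statistical analysis = LS_Replicate run = 26; LS_Statistical analysis = 26−4 = 22
LF_Data extraction = LS_Replicate run = 26; LS_Data extraction = 26−10 = 16
LF_Imaging = LS_Replicate run = 26; LS_Imaging = 26−12 = 14
LF_Incubation = LS_Statistical analysis = 22; LS_Incubation = 22−8 = 14
LF_Run assay = LS_Replicate run = 26; LS_Run assay = 26−9 = 17
LF_Sample prep = min(LS_Run assay=17, LS_Incubation=14, LS_Data extraction=16) = 14; LS_Sample prep = 14−14 = 0
LF_Calibration = min(LS_Run assay=17, LS_Incubation=14, LS_Imaging=14) = 14; LS_Calibration = 14−7 = 7
Slack_Imaging = LS_Imaging − ES_Imaging = 14 − 7 = 7

7 weeks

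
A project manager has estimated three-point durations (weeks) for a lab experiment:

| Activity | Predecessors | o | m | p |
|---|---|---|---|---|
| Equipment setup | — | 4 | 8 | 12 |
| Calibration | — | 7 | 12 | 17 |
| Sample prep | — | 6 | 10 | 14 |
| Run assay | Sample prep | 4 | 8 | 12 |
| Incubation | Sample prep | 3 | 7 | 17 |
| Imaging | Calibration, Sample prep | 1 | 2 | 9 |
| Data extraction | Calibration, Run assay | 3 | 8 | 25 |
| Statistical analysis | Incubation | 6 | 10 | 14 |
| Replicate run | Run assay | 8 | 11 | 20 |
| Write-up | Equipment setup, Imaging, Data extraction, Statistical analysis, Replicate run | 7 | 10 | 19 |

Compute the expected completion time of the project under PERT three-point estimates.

41 weeks

te_Equipment setup = (4 + 4·8 + 12)/6 = 48/6 = 8
te_Calibration = (7 + 4·12 + 17)/6 = 72/6 = 12
te_Sample prep = (6 + 4·10 + 14)/6 = 60/6 = 10
te_Run assay = (4 + 4·8 + 12)/6 = 48/6 = 8
te_Incubation = (3 + 4·7 + 17)/6 = 48/6 = 8
te_Imaging = (1 + 4·2 + 9)/6 = 18/6 = 3
te_Data extraction = (3 + 4·8 + 25)/6 = 60/6 = 10
te_Statistical analysis = (6 + 4·10 + 14)/6 = 60/6 = 10
te_Replicate run = (8 + 4·11 + 20)/6 = 72/6 = 12
te_Write-up = (7 + 4·10 + 19)/6 = 66/6 = 11

Forward pass:
ES_Equipment setup = 0; EF_Equipment setup = 8
ES_Calibration = 0; EF_Calibration = 12
ES_Sample prep = 0; EF_Sample prep = 10
ES_Run assay = 10; EF_Run assay = 10+8 = 18
ES_Incubation = 10; EF_Incubation = 10+8 = 18
ES_Imaging = max(EF_Calibration=12, EF_Sample prep=10) = 12; EF_Imaging = 12+3 = 15
ES_Data extraction = max(EF_Calibration=12, EF_Run assay=18) = 18; EF_Data extraction = 18+10 = 28
ES_Statistical analysis = 18; EF_Statistical analysis = 18+10 = 28
ES_Replicate run = 18; EF_Replicate run = 18+12 = 30
ES_Write-up = max(EF_Equipment setup=8, EF_Imaging=15, EF_Data extraction=28, EF_Statistical analysis=28, EF_Replicate run=30) = 30; EF_Write-up = 30+11 = 41
Expected project duration μ = 41 weeks. Critical path: Sample prep → Run assay → Replicate run → Write-up.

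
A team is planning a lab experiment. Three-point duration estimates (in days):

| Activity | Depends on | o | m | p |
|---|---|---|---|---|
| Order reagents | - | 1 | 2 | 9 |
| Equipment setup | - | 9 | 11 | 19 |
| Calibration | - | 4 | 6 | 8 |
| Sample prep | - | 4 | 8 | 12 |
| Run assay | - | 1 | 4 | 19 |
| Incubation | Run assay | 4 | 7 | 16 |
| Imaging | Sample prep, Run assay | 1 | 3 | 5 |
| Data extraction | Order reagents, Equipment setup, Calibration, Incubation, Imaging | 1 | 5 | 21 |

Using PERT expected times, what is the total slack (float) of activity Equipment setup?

2 days

te_Order reagents = (1 + 4·2 + 9)/6 = 18/6 = 3
te_Equipment setup = (9 + 4·11 + 19)/6 = 72/6 = 12
te_Calibration = (4 + 4·6 + 8)/6 = 36/6 = 6
te_Sample prep = (4 + 4·8 + 12)/6 = 48/6 = 8
te_Run assay = (1 + 4·4 + 19)/6 = 36/6 = 6
te_Incubation = (4 + 4·7 + 16)/6 = 48/6 = 8
te_Imaging = (1 + 4·3 + 5)/6 = 18/6 = 3
te_Data extraction = (1 + 4·5 + 21)/6 = 42/6 = 7

Forward pass:
ES_Order reagents = 0; EF_Order reagents = 3
ES_Equipment setup = 0; EF_Equipment setup = 12
ES_Calibration = 0; EF_Calibration = 6
ES_Sample prep = 0; EF_Sample prep = 8
ES_Run assay = 0; EF_Run assay = 6
ES_Incubation = 6; EF_Incubation = 6+8 = 14
ES_Imaging = max(EF_Sample prep=8, EF_Run assay=6) = 8; EF_Imaging = 8+3 = 11
ES_Data extraction = max(EF_Order reagents=3, EF_Equipment setup=12, EF_Calibration=6, EF_Incubation=14, EF_Imaging=11) = 14; EF_Data extraction = 14+7 = 21
Expected project duration μ = 21 days. Critical path: Run assay → Incubation → Data extraction.

Backward pass:
LF_Data extraction = 21; LS_Data extraction = 21−7 = 14
LF_Imaging = LS_Data extraction = 14; LS_Imaging = 14−3 = 11
LF_Incubation = LS_Data extraction = 14; LS_Incubation = 14−8 = 6
LF_Run assay = min(LS_Incubation=6, LS_Imaging=11) = 6; LS_Run assay = 6−6 = 0
LF_Sample prep = LS_Imaging = 11; LS_Sample prep = 11−8 = 3
LF_Calibration = LS_Data extraction = 14; LS_Calibration = 14−6 = 8
LF_Equipment setup = LS_Data extraction = 14; LS_Equipment setup = 14−12 = 2
LF_Order reagents = LS_Data extraction = 14; LS_Order reagents = 14−3 = 11
Slack_Equipment setup = LS_Equipment setup − ES_Equipment setup = 2 − 0 = 2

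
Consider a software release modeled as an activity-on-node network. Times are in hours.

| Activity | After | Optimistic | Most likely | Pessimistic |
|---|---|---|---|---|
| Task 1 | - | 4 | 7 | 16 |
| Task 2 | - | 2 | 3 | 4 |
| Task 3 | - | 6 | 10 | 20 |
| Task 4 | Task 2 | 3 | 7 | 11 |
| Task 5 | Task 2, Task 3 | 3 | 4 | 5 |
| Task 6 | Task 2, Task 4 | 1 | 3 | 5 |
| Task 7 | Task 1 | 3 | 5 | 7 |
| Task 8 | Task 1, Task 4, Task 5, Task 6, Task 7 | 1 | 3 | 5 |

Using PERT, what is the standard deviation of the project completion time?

2.45 hours

te_Task 1 = (4 + 4·7 + 16)/6 = 48/6 = 8; σ²_Task 1 = ((16−4)/6)² = 4.000
te_Task 2 = (2 + 4·3 + 4)/6 = 18/6 = 3; σ²_Task 2 = ((4−2)/6)² = 0.111
te_Task 3 = (6 + 4·10 + 20)/6 = 66/6 = 11; σ²_Task 3 = ((20−6)/6)² = 5.444
te_Task 4 = (3 + 4·7 + 11)/6 = 42/6 = 7; σ²_Task 4 = ((11−3)/6)² = 1.778
te_Task 5 = (3 + 4·4 + 5)/6 = 24/6 = 4; σ²_Task 5 = ((5−3)/6)² = 0.111
te_Task 6 = (1 + 4·3 + 5)/6 = 18/6 = 3; σ²_Task 6 = ((5−1)/6)² = 0.444
te_Task 7 = (3 + 4·5 + 7)/6 = 30/6 = 5; σ²_Task 7 = ((7−3)/6)² = 0.444
te_Task 8 = (1 + 4·3 + 5)/6 = 18/6 = 3; σ²_Task 8 = ((5−1)/6)² = 0.444

Forward pass:
ES_Task 1 = 0; EF_Task 1 = 8
ES_Task 2 = 0; EF_Task 2 = 3
ES_Task 3 = 0; EF_Task 3 = 11
ES_Task 4 = 3; EF_Task 4 = 3+7 = 10
ES_Task 5 = max(EF_Task 2=3, EF_Task 3=11) = 11; EF_Task 5 = 11+4 = 15
ES_Task 6 = max(EF_Task 2=3, EF_Task 4=10) = 10; EF_Task 6 = 10+3 = 13
ES_Task 7 = 8; EF_Task 7 = 8+5 = 13
ES_Task 8 = max(EF_Task 1=8, EF_Task 4=10, EF_Task 5=15, EF_Task 6=13, EF_Task 7=13) = 15; EF_Task 8 = 15+3 = 18
Expected project duration μ = 18 hours. Critical path: Task 3 → Task 5 → Task 8.

Variance along critical path = 5.444 + 0.111 + 0.444 = 6.000
σ = √6.000 = 2.449 hours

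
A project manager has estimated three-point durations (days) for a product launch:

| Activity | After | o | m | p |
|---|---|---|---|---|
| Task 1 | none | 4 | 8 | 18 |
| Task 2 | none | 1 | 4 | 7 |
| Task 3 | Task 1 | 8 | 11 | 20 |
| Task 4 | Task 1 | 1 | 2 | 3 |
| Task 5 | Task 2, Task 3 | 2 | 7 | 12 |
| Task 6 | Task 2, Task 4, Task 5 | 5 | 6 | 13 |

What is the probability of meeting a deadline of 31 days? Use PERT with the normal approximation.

te_Task 1 = (4 + 4·8 + 18)/6 = 54/6 = 9; σ²_Task 1 = ((18−4)/6)² = 5.444
te_Task 2 = (1 + 4·4 + 7)/6 = 24/6 = 4; σ²_Task 2 = ((7−1)/6)² = 1.000
te_Task 3 = (8 + 4·11 + 20)/6 = 72/6 = 12; σ²_Task 3 = ((20−8)/6)² = 4.000
te_Task 4 = (1 + 4·2 + 3)/6 = 12/6 = 2; σ²_Task 4 = ((3−1)/6)² = 0.111
te_Task 5 = (2 + 4·7 + 12)/6 = 42/6 = 7; σ²_Task 5 = ((12−2)/6)² = 2.778
te_Task 6 = (5 + 4·6 + 13)/6 = 42/6 = 7; σ²_Task 6 = ((13−5)/6)² = 1.778

Forward pass:
ES_Task 1 = 0; EF_Task 1 = 9
ES_Task 2 = 0; EF_Task 2 = 4
ES_Task 3 = 9; EF_Task 3 = 9+12 = 21
ES_Task 4 = 9; EF_Task 4 = 9+2 = 11
ES_Task 5 = max(EF_Task 2=4, EF_Task 3=21) = 21; EF_Task 5 = 21+7 = 28
ES_Task 6 = max(EF_Task 2=4, EF_Task 4=11, EF_Task 5=28) = 28; EF_Task 6 = 28+7 = 35
Expected project duration μ = 35 days. Critical path: Task 1 → Task 3 → Task 5 → Task 6.

Variance along critical path = 5.444 + 4.000 + 2.778 + 1.778 = 14.000; σ = √14.000 = 3.742 days.
Z = (31 − 35) / 3.742 = -1.069
P(T ≤ 31) = Φ(-1.069) ≈ 0.143

0.143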